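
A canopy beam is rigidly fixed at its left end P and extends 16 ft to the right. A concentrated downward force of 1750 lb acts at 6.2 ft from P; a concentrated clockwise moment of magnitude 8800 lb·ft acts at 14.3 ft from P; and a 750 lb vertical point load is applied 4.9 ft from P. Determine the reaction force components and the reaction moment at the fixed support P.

P_x = 0, P_y = 2500 lb, M_P = 23320 lb·ft

ΣF_x = 0: P_x = 0.
ΣF_y = 0: P_y − 1750 − 750 = 0 → P_y = 2500 lb.
ΣM about P: M_P − 1750·6.2 − 8800 − 750·4.9 = 0 → M_P = 23320 lb·ft.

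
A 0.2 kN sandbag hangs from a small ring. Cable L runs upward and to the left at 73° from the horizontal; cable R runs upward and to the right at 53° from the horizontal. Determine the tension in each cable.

ΣF_x = 0: −T_L·cos73° + T_R·cos53° = 0 → T_R = 0.485817·T_L.
ΣF_y = 0: T_L·sin73° + T_R·sin53° = 0.2.
Substitute: T_L·(0.956305 + 0.485817·0.798636) = 0.2 → T_L = 0.148777 ≈ 0.1488 kN.
Then T_R = 0.485817 × 0.148777 = 0.07228 kN.

T_L = 0.1488 kN, T_R = 0.07228 kN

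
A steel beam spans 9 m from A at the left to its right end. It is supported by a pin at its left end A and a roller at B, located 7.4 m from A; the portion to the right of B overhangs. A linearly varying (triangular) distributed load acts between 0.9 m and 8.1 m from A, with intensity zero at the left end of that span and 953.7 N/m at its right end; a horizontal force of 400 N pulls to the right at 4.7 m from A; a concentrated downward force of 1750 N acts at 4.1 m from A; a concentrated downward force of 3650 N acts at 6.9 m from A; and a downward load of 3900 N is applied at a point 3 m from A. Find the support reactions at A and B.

Resultant of the triangular load: ½ × 953.7 × 7.2 = 3433.32 N, acting at 5.7 m from A (one-third of the span from the peak).
Moments about A: B_y·7.4 − (½·953.7·7.2)·5.7 − 1750·4.1 − 3650·6.9 − 3900·3 = 0 → B_y = 63629.924/7.4 = 8598.64 ≈ 8599 N.
ΣF_y = 0: A_y + 8598.64 − ½·953.7·7.2 − 1750 − 3650 − 3900 = 0 → A_y = 4135 N.
ΣF_x = 0: A_x + 400 = 0 → A_x = -400.0 N.

A_x = -400.0 N, A_y = 4135 N, B_y = 8599 N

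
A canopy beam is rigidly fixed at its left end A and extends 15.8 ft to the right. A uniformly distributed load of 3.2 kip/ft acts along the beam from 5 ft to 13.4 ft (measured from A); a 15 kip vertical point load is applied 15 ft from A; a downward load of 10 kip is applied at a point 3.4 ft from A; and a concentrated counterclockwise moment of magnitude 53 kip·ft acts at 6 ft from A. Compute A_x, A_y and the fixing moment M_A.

A_x = 0, A_y = 51.88 kip, M_A = 453.3 kip·ft

Resultant of the distributed load: 3.2 × 8.4 = 26.88 kip at 9.2 ft from A.
ΣF_x = 0: A_x = 0.
ΣF_y = 0: A_y − 3.2·8.4 − 15 − 10 = 0 → A_y = 51.88 kip.
ΣM about A: M_A − (3.2·8.4)·9.2 − 15·15 − 10·3.4 + 53 = 0 → M_A = 453.3 kip·ft.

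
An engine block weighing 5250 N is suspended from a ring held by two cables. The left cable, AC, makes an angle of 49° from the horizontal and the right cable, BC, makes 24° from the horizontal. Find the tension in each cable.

T_AC = 5015 N, T_BC = 3602 N

ΣF_x = 0: −T_AC·cos49° + T_BC·cos24° = 0 → T_BC = 0.718146·T_AC.
ΣF_y = 0: T_AC·sin49° + T_BC·sin24° = 5250.
Substitute: T_AC·(0.75471 + 0.718146·0.406737) = 5250 → T_AC = 5015.25 ≈ 5015 N.
Then T_BC = 0.718146 × 5015.25 = 3602 N.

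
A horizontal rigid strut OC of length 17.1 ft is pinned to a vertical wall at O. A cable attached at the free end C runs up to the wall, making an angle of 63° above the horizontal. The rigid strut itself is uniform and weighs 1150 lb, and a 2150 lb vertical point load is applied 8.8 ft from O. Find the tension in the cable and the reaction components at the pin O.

ΣM about O: T·sin63°·17.1 − 1150·8.55 − 2150·8.8 = 0 → T = 28752.5/(17.1·0.891007) = 1887.12 ≈ 1887 lb.
ΣF_x = 0: O_x − T·cos63° = 0 → O_x = 1887.12 × 0.45399 = 856.7 lb.
ΣF_y = 0: O_y + T·sin63° − 1150 − 2150 = 0 → O_y = 3300 − 1887.12 × 0.891007 = 1619 lb.

T = 1887 lb, O_x = 856.7 lb, O_y = 1619 lb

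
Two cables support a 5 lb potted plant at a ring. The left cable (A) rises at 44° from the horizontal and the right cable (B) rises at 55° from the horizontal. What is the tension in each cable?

ΣF_x = 0: −T_A·cos44° + T_B·cos55° = 0 → T_B = 1.25413·T_A.
ΣF_y = 0: T_A·sin44° + T_B·sin55° = 5.
Substitute: T_A·(0.694658 + 1.25413·0.819152) = 5 → T_A = 2.90363 ≈ 2.904 lb.
Then T_B = 1.25413 × 2.90363 = 3.642 lb.

T_A = 2.904 lb, T_B = 3.642 lb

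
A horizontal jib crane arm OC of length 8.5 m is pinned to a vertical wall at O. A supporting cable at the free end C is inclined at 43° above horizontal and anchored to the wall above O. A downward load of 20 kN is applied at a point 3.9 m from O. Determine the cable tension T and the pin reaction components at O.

T = 13.46 kN, O_x = 9.841 kN, O_y = 10.82 kN

ΣM about O: T·sin43°·8.5 − 20·3.9 = 0 → T = 78/(8.5·0.681998) = 13.4553 ≈ 13.46 kN.
ΣF_x = 0: O_x − T·cos43° = 0 → O_x = 13.4553 × 0.731354 = 9.841 kN.
ΣF_y = 0: O_y + T·sin43° − 20 = 0 → O_y = 20 − 13.4553 × 0.681998 = 10.82 kN.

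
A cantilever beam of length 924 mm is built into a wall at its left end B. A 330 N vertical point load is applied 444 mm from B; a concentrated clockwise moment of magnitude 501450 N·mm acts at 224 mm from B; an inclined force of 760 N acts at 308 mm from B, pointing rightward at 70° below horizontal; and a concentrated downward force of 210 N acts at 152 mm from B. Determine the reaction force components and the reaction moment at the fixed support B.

B_x = -259.9 N, B_y = 1254 N, M_B = 899900 N·mm

ΣF_x = 0: B_x + 760·cos70° = 0 → B_x = -259.9 N.
ΣF_y = 0: B_y − 330 − 760·sin70° − 210 = 0 → B_y = 1254 N.
ΣM about B: M_B − 330·444 − 501450 − 760·sin70°·308 − 210·152 = 0 → M_B = 899900 N·mm.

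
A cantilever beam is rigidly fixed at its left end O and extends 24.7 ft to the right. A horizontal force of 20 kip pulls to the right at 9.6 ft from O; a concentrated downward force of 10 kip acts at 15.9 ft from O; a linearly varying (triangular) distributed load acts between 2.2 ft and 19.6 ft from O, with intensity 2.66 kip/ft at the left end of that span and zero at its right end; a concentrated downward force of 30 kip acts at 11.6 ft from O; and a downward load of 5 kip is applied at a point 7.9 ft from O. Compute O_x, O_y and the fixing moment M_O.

O_x = -20.00 kip, O_y = 68.14 kip, M_O = 731.6 kip·ft

Resultant of the triangular load: ½ × 2.66 × 17.4 = 23.142 kip, acting at 8 ft from O (one-third of the span from the peak).
ΣF_x = 0: O_x + 20 = 0 → O_x = -20.00 kip.
ΣF_y = 0: O_y − 10 − ½·2.66·17.4 − 30 − 5 = 0 → O_y = 68.14 kip.
ΣM about O: M_O − 10·15.9 − (½·2.66·17.4)·8 − 30·11.6 − 5·7.9 = 0 → M_O = 731.6 kip·ft.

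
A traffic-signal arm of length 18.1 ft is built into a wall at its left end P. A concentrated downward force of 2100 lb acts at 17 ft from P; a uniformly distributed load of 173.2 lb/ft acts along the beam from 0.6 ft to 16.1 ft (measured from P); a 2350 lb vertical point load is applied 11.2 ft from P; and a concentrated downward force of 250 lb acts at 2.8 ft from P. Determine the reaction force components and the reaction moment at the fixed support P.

Resultant of the distributed load: 173.2 × 15.5 = 2684.6 lb at 8.35 ft from P.
ΣF_x = 0: P_x = 0.
ΣF_y = 0: P_y − 2100 − 173.2·15.5 − 2350 − 250 = 0 → P_y = 7385 lb.
ΣM about P: M_P − 2100·17 − (173.2·15.5)·8.35 − 2350·11.2 − 250·2.8 = 0 → M_P = 85140 lb·ft.

P_x = 0, P_y = 7385 lb, M_P = 85140 lb·ft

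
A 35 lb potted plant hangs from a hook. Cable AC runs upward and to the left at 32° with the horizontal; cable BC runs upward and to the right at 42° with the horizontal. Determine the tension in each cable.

T_AC = 27.06 lb, T_BC = 30.88 lb

ΣF_x = 0: −T_AC·cos32° + T_BC·cos42° = 0 → T_BC = 1.14116·T_AC.
ΣF_y = 0: T_AC·sin32° + T_BC·sin42° = 35.
Substitute: T_AC·(0.529919 + 1.14116·0.669131) = 35 → T_AC = 27.0583 ≈ 27.06 lb.
Then T_BC = 1.14116 × 27.0583 = 30.88 lb.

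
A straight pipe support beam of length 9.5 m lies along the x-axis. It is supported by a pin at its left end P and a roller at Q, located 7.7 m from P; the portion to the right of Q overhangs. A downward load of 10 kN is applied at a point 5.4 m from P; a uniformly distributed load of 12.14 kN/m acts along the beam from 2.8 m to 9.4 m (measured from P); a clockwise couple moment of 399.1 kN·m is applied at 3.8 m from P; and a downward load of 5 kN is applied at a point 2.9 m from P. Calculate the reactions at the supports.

P_x = 0, P_y = -29.08 kN, Q_y = 124.2 kN

Resultant of the distributed load: 12.14 × 6.6 = 80.124 kN at 6.1 m from P.
Taking moments about P: Q_y·7.7 − 10·5.4 − (12.14·6.6)·6.1 − 399.1 − 5·2.9 = 0 → Q_y = 956.3564/7.7 = 124.202 ≈ 124.2 kN.
ΣF_y = 0: P_y + 124.202 − 10 − 12.14·6.6 − 5 = 0 → P_y = -29.08 kN.
ΣF_x = 0: no horizontal applied forces, so P_x = 0.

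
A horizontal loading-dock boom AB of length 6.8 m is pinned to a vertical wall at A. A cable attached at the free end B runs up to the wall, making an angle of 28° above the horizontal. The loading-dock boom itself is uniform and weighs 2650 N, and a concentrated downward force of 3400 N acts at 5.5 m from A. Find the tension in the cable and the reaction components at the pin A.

T = 8680 N, A_x = 7664 N, A_y = 1975 N

ΣM about A: T·sin28°·6.8 − 2650·3.4 − 3400·5.5 = 0 → T = 27710/(6.8·0.469472) = 8679.96 ≈ 8680 N.
ΣF_x = 0: A_x − T·cos28° = 0 → A_x = 8679.96 × 0.882948 = 7664 N.
ΣF_y = 0: A_y + T·sin28° − 2650 − 3400 = 0 → A_y = 6050 − 8679.96 × 0.469472 = 1975 N.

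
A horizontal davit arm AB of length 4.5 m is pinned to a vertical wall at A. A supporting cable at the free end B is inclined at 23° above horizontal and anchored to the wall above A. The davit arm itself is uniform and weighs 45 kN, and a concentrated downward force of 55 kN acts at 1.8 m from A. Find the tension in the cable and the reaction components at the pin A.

T = 113.9 kN, A_x = 104.8 kN, A_y = 55.50 kN

ΣM about A: T·sin23°·4.5 − 45·2.25 − 55·1.8 = 0 → T = 200.25/(4.5·0.390731) = 113.889 ≈ 113.9 kN.
ΣF_x = 0: A_x − T·cos23° = 0 → A_x = 113.889 × 0.920505 = 104.8 kN.
ΣF_y = 0: A_y + T·sin23° − 45 − 55 = 0 → A_y = 100 − 113.889 × 0.390731 = 55.50 kN.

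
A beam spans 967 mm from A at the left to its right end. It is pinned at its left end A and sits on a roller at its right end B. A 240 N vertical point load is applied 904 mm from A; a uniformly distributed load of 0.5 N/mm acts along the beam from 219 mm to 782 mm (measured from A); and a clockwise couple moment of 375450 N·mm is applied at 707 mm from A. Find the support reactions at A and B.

A_x = 0, A_y = -236.8 N, B_y = 758.3 N

Resultant of the distributed load: 0.5 × 563 = 281.5 N at 500.5 mm from A.
Moments about A: B_y·967 − 240·904 − (0.5·563)·500.5 − 375450 = 0 → B_y = 733300.75/967 = 758.325 ≈ 758.3 N.
ΣF_y = 0: A_y + 758.325 − 240 − 0.5·563 = 0 → A_y = -236.8 N.
ΣF_x = 0: no horizontal applied forces, so A_x = 0.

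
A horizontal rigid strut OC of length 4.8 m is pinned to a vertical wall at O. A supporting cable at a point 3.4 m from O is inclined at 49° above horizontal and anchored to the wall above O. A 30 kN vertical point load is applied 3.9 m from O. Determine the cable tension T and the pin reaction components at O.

T = 45.60 kN, O_x = 29.91 kN, O_y = -4.412 kN

ΣM about O: T·sin49°·3.4 − 30·3.9 = 0 → T = 117/(3.4·0.75471) = 45.596 ≈ 45.60 kN.
ΣF_x = 0: O_x − T·cos49° = 0 → O_x = 45.596 × 0.656059 = 29.91 kN.
ΣF_y = 0: O_y + T·sin49° − 30 = 0 → O_y = 30 − 45.596 × 0.75471 = -4.412 kN.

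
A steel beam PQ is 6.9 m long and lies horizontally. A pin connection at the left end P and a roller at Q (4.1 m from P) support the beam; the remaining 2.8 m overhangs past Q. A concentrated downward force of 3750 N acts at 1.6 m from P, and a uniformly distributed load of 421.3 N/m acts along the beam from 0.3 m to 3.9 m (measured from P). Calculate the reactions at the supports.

P_x = 0, P_y = 3026 N, Q_y = 2240 N

Resultant of the distributed load: 421.3 × 3.6 = 1516.68 N at 2.1 m from P.
Moments about P: Q_y·4.1 − 3750·1.6 − (421.3·3.6)·2.1 = 0 → Q_y = 9185.028/4.1 = 2240.25 ≈ 2240 N.
ΣF_y = 0: P_y + 2240.25 − 3750 − 421.3·3.6 = 0 → P_y = 3026 N.
ΣF_x = 0: no horizontal applied forces, so P_x = 0.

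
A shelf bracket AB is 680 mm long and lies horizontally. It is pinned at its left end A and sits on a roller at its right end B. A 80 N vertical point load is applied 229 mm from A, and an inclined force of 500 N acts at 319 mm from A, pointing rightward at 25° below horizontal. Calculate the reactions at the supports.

ΣM about A: B_y·680 − 80·229 − 500·sin25°·319 = 0 → B_y = 85727.6/680 = 126.07 ≈ 126.1 N.
ΣF_y = 0: A_y + 126.07 − 80 − 500·sin25° = 0 → A_y = 165.2 N.
ΣF_x = 0: A_x + 500·cos25° = 0 → A_x = -453.2 N.

A_x = -453.2 N, A_y = 165.2 N, B_y = 126.1 N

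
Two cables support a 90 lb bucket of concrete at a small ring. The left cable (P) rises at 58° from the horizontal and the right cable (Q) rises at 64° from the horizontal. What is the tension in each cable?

ΣF_x = 0: −T_P·cos58° + T_Q·cos64° = 0 → T_Q = 1.20884·T_P.
ΣF_y = 0: T_P·sin58° + T_Q·sin64° = 90.
Substitute: T_P·(0.848048 + 1.20884·0.898794) = 90 → T_P = 46.5225 ≈ 46.52 lb.
Then T_Q = 1.20884 × 46.5225 = 56.24 lb.

T_P = 46.52 lb, T_Q = 56.24 lb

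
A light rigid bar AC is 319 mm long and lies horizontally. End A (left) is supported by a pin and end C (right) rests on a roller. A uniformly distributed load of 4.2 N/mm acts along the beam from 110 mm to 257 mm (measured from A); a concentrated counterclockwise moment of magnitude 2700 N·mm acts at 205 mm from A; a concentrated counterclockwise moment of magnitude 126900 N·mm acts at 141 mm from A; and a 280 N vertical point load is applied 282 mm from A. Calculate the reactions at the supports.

A_x = 0, A_y = 701.0 N, C_y = 196.4 N

Resultant of the distributed load: 4.2 × 147 = 617.4 N at 183.5 mm from A.
Taking moments about A: C_y·319 − (4.2·147)·183.5 + 2700 + 126900 − 280·282 = 0 → C_y = 62652.9/319 = 196.404 ≈ 196.4 N.
ΣF_y = 0: A_y + 196.404 − 4.2·147 − 280 = 0 → A_y = 701.0 N.
ΣF_x = 0: no horizontal applied forces, so A_x = 0.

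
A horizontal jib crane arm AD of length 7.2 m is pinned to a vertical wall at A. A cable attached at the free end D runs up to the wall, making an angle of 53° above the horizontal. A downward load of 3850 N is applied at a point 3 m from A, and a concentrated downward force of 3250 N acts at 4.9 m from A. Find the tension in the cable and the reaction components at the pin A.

ΣM about A: T·sin53°·7.2 − 3850·3 − 3250·4.9 = 0 → T = 27475/(7.2·0.798636) = 4778.11 ≈ 4778 N.
ΣF_x = 0: A_x − T·cos53° = 0 → A_x = 4778.11 × 0.601815 = 2876 N.
ΣF_y = 0: A_y + T·sin53° − 3850 − 3250 = 0 → A_y = 7100 − 4778.11 × 0.798636 = 3284 N.

T = 4778 N, A_x = 2876 N, A_y = 3284 N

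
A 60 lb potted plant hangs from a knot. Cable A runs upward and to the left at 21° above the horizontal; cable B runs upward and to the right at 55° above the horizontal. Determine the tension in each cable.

T_A = 35.47 lb, T_B = 57.73 lb

ΣF_x = 0: −T_A·cos21° + T_B·cos55° = 0 → T_B = 1.62765·T_A.
ΣF_y = 0: T_A·sin21° + T_B·sin55° = 60.
Substitute: T_A·(0.358368 + 1.62765·0.819152) = 60 → T_A = 35.4681 ≈ 35.47 lb.
Then T_B = 1.62765 × 35.4681 = 57.73 lb.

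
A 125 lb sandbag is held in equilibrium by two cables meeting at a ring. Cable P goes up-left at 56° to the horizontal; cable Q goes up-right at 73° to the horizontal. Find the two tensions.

ΣF_x = 0: −T_P·cos56° + T_Q·cos73° = 0 → T_Q = 1.91261·T_P.
ΣF_y = 0: T_P·sin56° + T_Q·sin73° = 125.
Substitute: T_P·(0.829038 + 1.91261·0.956305) = 125 → T_P = 47.0265 ≈ 47.03 lb.
Then T_Q = 1.91261 × 47.0265 = 89.94 lb.

T_P = 47.03 lb, T_Q = 89.94 lb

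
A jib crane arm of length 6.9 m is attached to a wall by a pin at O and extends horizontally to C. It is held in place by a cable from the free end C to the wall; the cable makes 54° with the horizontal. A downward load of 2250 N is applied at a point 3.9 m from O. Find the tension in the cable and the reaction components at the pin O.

T = 1572 N, O_x = 924.0 N, O_y = 978.3 N

ΣM about O: T·sin54°·6.9 − 2250·3.9 = 0 → T = 8775/(6.9·0.809017) = 1571.96 ≈ 1572 N.
ΣF_x = 0: O_x − T·cos54° = 0 → O_x = 1571.96 × 0.587785 = 924.0 N.
ΣF_y = 0: O_y + T·sin54° − 2250 = 0 → O_y = 2250 − 1571.96 × 0.809017 = 978.3 N.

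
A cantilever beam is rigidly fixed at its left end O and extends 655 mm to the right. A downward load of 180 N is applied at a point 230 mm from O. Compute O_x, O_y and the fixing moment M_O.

O_x = 0, O_y = 180.0 N, M_O = 41400 N·mm

ΣF_x = 0: O_x = 0.
ΣF_y = 0: O_y − 180 = 0 → O_y = 180.0 N.
ΣM about O: M_O − 180·230 = 0 → M_O = 41400 N·mm.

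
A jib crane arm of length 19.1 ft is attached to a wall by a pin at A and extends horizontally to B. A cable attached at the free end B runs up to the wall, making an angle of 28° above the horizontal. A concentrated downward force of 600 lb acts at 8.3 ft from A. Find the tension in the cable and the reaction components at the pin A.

T = 555.4 lb, A_x = 490.4 lb, A_y = 339.3 lb

ΣM about A: T·sin28°·19.1 − 600·8.3 = 0 → T = 4980/(19.1·0.469472) = 555.375 ≈ 555.4 lb.
ΣF_x = 0: A_x − T·cos28° = 0 → A_x = 555.375 × 0.882948 = 490.4 lb.
ΣF_y = 0: A_y + T·sin28° − 600 = 0 → A_y = 600 − 555.375 × 0.469472 = 339.3 lb.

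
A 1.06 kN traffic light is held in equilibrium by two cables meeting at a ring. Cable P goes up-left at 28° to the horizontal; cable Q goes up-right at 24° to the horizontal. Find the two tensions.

ΣF_x = 0: −T_P·cos28° + T_Q·cos24° = 0 → T_Q = 0.966506·T_P.
ΣF_y = 0: T_P·sin28° + T_Q·sin24° = 1.06.
Substitute: T_P·(0.469472 + 0.966506·0.406737) = 1.06 → T_P = 1.22886 ≈ 1.229 kN.
Then T_Q = 0.966506 × 1.22886 = 1.188 kN.

T_P = 1.229 kN, T_Q = 1.188 kN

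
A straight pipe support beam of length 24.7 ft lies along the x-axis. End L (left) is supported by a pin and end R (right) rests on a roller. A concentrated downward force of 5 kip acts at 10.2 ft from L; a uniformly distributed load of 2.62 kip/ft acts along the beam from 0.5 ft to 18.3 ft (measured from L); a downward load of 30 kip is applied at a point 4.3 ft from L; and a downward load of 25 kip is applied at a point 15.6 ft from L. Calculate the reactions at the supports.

L_x = 0, L_y = 65.81 kip, R_y = 40.83 kip

Resultant of the distributed load: 2.62 × 17.8 = 46.636 kip at 9.4 ft from L.
Taking moments about L: R_y·24.7 − 5·10.2 − (2.62·17.8)·9.4 − 30·4.3 − 25·15.6 = 0 → R_y = 1008.3784/24.7 = 40.825 ≈ 40.83 kip.
ΣF_y = 0: L_y + 40.825 − 5 − 2.62·17.8 − 30 − 25 = 0 → L_y = 65.81 kip.
ΣF_x = 0: no horizontal applied forces, so L_x = 0.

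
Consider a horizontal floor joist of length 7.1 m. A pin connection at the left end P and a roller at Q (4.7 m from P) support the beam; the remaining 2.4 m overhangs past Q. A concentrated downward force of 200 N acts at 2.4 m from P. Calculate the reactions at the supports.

P_x = 0, P_y = 97.87 N, Q_y = 102.1 N

ΣM about P: Q_y·4.7 − 200·2.4 = 0 → Q_y = 480/4.7 = 102.128 ≈ 102.1 N.
ΣF_y = 0: P_y + 102.128 − 200 = 0 → P_y = 97.87 N.
ΣF_x = 0: no horizontal applied forces, so P_x = 0.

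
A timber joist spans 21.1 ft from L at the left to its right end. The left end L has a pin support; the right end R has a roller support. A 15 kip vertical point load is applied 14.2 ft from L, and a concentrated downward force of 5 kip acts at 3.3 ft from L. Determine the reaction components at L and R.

L_x = 0, L_y = 9.123 kip, R_y = 10.88 kip

Taking moments about L: R_y·21.1 − 15·14.2 − 5·3.3 = 0 → R_y = 229.5/21.1 = 10.8768 ≈ 10.88 kip.
ΣF_y = 0: L_y + 10.8768 − 15 − 5 = 0 → L_y = 9.123 kip.
ΣF_x = 0: no horizontal applied forces, so L_x = 0.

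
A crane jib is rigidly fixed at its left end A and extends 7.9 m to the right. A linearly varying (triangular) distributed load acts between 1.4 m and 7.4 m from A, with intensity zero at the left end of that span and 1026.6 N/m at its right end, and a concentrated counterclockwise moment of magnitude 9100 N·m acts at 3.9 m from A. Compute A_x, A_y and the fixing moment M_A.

A_x = 0, A_y = 3080 N, M_A = 7531 N·m

Resultant of the triangular load: ½ × 1026.6 × 6 = 3079.8 N, acting at 5.4 m from A (one-third of the span from the peak).
ΣF_x = 0: A_x = 0.
ΣF_y = 0: A_y − ½·1026.6·6 = 0 → A_y = 3080 N.
ΣM about A: M_A − (½·1026.6·6)·5.4 + 9100 = 0 → M_A = 7531 N·m.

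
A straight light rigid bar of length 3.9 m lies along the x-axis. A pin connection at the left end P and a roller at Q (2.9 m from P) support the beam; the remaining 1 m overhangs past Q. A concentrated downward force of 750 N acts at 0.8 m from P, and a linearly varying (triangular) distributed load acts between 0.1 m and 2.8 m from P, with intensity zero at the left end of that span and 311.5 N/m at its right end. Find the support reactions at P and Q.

Resultant of the triangular load: ½ × 311.5 × 2.7 = 420.525 N, acting at 1.9 m from P (one-third of the span from the peak).
Taking moments about P: Q_y·2.9 − 750·0.8 − (½·311.5·2.7)·1.9 = 0 → Q_y = 1398.9975/2.9 = 482.413 ≈ 482.4 N.
ΣF_y = 0: P_y + 482.413 − 750 − ½·311.5·2.7 = 0 → P_y = 688.1 N.
ΣF_x = 0: no horizontal applied forces, so P_x = 0.

P_x = 0, P_y = 688.1 N, Q_y = 482.4 N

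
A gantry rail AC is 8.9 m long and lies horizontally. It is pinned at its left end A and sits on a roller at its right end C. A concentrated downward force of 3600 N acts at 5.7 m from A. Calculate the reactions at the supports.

Taking moments about A: C_y·8.9 − 3600·5.7 = 0 → C_y = 20520/8.9 = 2305.62 ≈ 2306 N.
ΣF_y = 0: A_y + 2305.62 − 3600 = 0 → A_y = 1294 N.
ΣF_x = 0: no horizontal applied forces, so A_x = 0.

A_x = 0, A_y = 1294 N, C_y = 2306 N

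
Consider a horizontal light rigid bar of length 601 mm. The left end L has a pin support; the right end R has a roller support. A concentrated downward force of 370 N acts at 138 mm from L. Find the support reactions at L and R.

L_x = 0, L_y = 285.0 N, R_y = 84.96 N

Taking moments about L: R_y·601 − 370·138 = 0 → R_y = 51060/601 = 84.9584 ≈ 84.96 N.
ΣF_y = 0: L_y + 84.9584 − 370 = 0 → L_y = 285.0 N.
ΣF_x = 0: no horizontal applied forces, so L_x = 0.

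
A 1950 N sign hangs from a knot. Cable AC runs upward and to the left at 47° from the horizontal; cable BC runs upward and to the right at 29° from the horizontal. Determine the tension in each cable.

T_AC = 1758 N, T_BC = 1371 N

ΣF_x = 0: −T_AC·cos47° + T_BC·cos29° = 0 → T_BC = 0.779766·T_AC.
ΣF_y = 0: T_AC·sin47° + T_BC·sin29° = 1950.
Substitute: T_AC·(0.731354 + 0.779766·0.48481) = 1950 → T_AC = 1757.72 ≈ 1758 N.
Then T_BC = 0.779766 × 1757.72 = 1371 N.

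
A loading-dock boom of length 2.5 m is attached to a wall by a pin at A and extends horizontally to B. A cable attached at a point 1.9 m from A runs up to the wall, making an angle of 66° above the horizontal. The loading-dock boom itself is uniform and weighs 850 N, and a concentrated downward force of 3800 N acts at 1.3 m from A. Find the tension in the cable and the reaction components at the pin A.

T = 3458 N, A_x = 1407 N, A_y = 1491 N

ΣM about A: T·sin66°·1.9 − 850·1.25 − 3800·1.3 = 0 → T = 6002.5/(1.9·0.913545) = 3458.19 ≈ 3458 N.
ΣF_x = 0: A_x − T·cos66° = 0 → A_x = 3458.19 × 0.406737 = 1407 N.
ΣF_y = 0: A_y + T·sin66° − 850 − 3800 = 0 → A_y = 4650 − 3458.19 × 0.913545 = 1491 N.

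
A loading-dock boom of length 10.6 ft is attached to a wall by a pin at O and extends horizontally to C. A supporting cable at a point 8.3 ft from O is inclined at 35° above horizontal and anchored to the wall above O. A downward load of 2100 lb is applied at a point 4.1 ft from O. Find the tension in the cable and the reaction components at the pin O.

ΣM about O: T·sin35°·8.3 − 2100·4.1 = 0 → T = 8610/(8.3·0.573576) = 1808.56 ≈ 1809 lb.
ΣF_x = 0: O_x − T·cos35° = 0 → O_x = 1808.56 × 0.819152 = 1481 lb.
ΣF_y = 0: O_y + T·sin35° − 2100 = 0 → O_y = 2100 − 1808.56 × 0.573576 = 1063 lb.

T = 1809 lb, O_x = 1481 lb, O_y = 1063 lb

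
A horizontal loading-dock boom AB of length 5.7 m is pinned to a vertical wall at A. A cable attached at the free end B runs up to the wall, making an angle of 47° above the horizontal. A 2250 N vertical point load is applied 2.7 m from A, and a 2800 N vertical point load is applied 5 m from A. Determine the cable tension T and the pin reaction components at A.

T = 4816 N, A_x = 3284 N, A_y = 1528 N

ΣM about A: T·sin47°·5.7 − 2250·2.7 − 2800·5 = 0 → T = 20075/(5.7·0.731354) = 4815.63 ≈ 4816 N.
ΣF_x = 0: A_x − T·cos47° = 0 → A_x = 4815.63 × 0.681998 = 3284 N.
ΣF_y = 0: A_y + T·sin47° − 2250 − 2800 = 0 → A_y = 5050 − 4815.63 × 0.731354 = 1528 N.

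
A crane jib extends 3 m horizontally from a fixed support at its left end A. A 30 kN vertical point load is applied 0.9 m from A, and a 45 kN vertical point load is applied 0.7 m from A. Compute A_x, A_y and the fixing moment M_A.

ΣF_x = 0: A_x = 0.
ΣF_y = 0: A_y − 30 − 45 = 0 → A_y = 75.00 kN.
ΣM about A: M_A − 30·0.9 − 45·0.7 = 0 → M_A = 58.50 kN·m.

A_x = 0, A_y = 75.00 kN, M_A = 58.50 kN·m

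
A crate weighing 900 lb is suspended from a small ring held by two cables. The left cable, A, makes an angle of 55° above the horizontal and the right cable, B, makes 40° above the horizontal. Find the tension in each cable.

T_A = 692.1 lb, T_B = 518.2 lb

ΣF_x = 0: −T_A·cos55° + T_B·cos40° = 0 → T_B = 0.748751·T_A.
ΣF_y = 0: T_A·sin55° + T_B·sin40° = 900.
Substitute: T_A·(0.819152 + 0.748751·0.642788) = 900 → T_A = 692.073 ≈ 692.1 lb.
Then T_B = 0.748751 × 692.073 = 518.2 lb.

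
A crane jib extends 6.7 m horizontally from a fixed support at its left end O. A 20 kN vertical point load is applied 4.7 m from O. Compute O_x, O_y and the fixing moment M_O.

ΣF_x = 0: O_x = 0.
ΣF_y = 0: O_y − 20 = 0 → O_y = 20.00 kN.
ΣM about O: M_O − 20·4.7 = 0 → M_O = 94.00 kN·m.

O_x = 0, O_y = 20.00 kN, M_O = 94.00 kN·m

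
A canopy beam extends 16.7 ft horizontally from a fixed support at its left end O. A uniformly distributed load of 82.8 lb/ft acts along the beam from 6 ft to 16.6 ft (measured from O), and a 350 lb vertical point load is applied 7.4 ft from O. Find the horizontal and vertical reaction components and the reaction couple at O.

Resultant of the distributed load: 82.8 × 10.6 = 877.68 lb at 11.3 ft from O.
ΣF_x = 0: O_x = 0.
ΣF_y = 0: O_y − 82.8·10.6 − 350 = 0 → O_y = 1228 lb.
ΣM about O: M_O − (82.8·10.6)·11.3 − 350·7.4 = 0 → M_O = 12510 lb·ft.

O_x = 0, O_y = 1228 lb, M_O = 12510 lb·ft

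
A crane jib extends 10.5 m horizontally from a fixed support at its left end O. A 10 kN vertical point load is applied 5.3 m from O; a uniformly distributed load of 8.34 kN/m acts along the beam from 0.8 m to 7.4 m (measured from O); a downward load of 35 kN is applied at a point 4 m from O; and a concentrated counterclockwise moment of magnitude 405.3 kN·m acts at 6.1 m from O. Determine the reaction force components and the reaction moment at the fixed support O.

O_x = 0, O_y = 100.0 kN, M_O = 13.38 kN·m

Resultant of the distributed load: 8.34 × 6.6 = 55.044 kN at 4.1 m from O.
ΣF_x = 0: O_x = 0.
ΣF_y = 0: O_y − 10 − 8.34·6.6 − 35 = 0 → O_y = 100.0 kN.
ΣM about O: M_O − 10·5.3 − (8.34·6.6)·4.1 − 35·4 + 405.3 = 0 → M_O = 13.38 kN·m.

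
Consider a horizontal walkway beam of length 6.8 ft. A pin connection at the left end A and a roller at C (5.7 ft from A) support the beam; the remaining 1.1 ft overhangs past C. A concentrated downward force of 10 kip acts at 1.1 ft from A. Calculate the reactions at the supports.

Moments about A: C_y·5.7 − 10·1.1 = 0 → C_y = 11/5.7 = 1.92982 ≈ 1.930 kip.
ΣF_y = 0: A_y + 1.92982 − 10 = 0 → A_y = 8.070 kip.
ΣF_x = 0: no horizontal applied forces, so A_x = 0.

A_x = 0, A_y = 8.070 kip, C_y = 1.930 kip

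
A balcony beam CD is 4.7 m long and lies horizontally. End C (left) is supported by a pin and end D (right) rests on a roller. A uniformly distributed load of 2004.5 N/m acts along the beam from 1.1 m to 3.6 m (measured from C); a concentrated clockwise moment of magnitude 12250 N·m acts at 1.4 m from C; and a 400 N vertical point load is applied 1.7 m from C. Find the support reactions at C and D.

C_x = 0, C_y = 154.6 N, D_y = 5257 N

Resultant of the distributed load: 2004.5 × 2.5 = 5011.25 N at 2.35 m from C.
Taking moments about C: D_y·4.7 − (2004.5·2.5)·2.35 − 12250 − 400·1.7 = 0 → D_y = 24706.4375/4.7 = 5256.69 ≈ 5257 N.
ΣF_y = 0: C_y + 5256.69 − 2004.5·2.5 − 400 = 0 → C_y = 154.6 N.
ΣF_x = 0: no horizontal applied forces, so C_x = 0.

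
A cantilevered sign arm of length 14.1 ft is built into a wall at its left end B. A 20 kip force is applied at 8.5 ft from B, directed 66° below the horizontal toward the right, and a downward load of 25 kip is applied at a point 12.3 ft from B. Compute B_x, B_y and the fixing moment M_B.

ΣF_x = 0: B_x + 20·cos66° = 0 → B_x = -8.135 kip.
ΣF_y = 0: B_y − 20·sin66° − 25 = 0 → B_y = 43.27 kip.
ΣM about B: M_B − 20·sin66°·8.5 − 25·12.3 = 0 → M_B = 462.8 kip·ft.

B_x = -8.135 kip, B_y = 43.27 kip, M_B = 462.8 kip·ft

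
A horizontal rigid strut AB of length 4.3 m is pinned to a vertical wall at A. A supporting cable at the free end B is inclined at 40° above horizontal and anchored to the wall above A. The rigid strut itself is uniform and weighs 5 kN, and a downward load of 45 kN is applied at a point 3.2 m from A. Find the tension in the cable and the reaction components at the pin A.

T = 55.99 kN, A_x = 42.89 kN, A_y = 14.01 kN

ΣM about A: T·sin40°·4.3 − 5·2.15 − 45·3.2 = 0 → T = 154.75/(4.3·0.642788) = 55.9879 ≈ 55.99 kN.
ΣF_x = 0: A_x − T·cos40° = 0 → A_x = 55.9879 × 0.766044 = 42.89 kN.
ΣF_y = 0: A_y + T·sin40° − 5 − 45 = 0 → A_y = 50 − 55.9879 × 0.642788 = 14.01 kN.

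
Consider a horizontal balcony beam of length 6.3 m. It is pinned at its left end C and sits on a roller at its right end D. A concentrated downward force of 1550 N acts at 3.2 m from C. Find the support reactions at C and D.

C_x = 0, C_y = 762.7 N, D_y = 787.3 N

Taking moments about C: D_y·6.3 − 1550·3.2 = 0 → D_y = 4960/6.3 = 787.302 ≈ 787.3 N.
ΣF_y = 0: C_y + 787.302 − 1550 = 0 → C_y = 762.7 N.
ΣF_x = 0: no horizontal applied forces, so C_x = 0.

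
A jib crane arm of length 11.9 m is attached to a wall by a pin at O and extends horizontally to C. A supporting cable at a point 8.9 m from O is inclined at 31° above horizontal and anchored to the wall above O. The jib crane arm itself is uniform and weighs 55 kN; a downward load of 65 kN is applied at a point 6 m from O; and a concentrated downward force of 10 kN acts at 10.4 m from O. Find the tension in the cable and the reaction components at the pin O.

T = 179.2 kN, O_x = 153.6 kN, O_y = 37.72 kN

ΣM about O: T·sin31°·8.9 − 55·5.95 − 65·6 − 10·10.4 = 0 → T = 821.25/(8.9·0.515038) = 179.162 ≈ 179.2 kN.
ΣF_x = 0: O_x − T·cos31° = 0 → O_x = 179.162 × 0.857167 = 153.6 kN.
ΣF_y = 0: O_y + T·sin31° − 55 − 65 − 10 = 0 → O_y = 130 − 179.162 × 0.515038 = 37.72 kN.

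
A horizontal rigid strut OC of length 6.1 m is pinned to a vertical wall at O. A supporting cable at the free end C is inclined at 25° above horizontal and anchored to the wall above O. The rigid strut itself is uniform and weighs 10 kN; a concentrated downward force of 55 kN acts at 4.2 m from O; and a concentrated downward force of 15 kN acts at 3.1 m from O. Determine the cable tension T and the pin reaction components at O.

T = 119.5 kN, O_x = 108.3 kN, O_y = 29.51 kN

ΣM about O: T·sin25°·6.1 − 10·3.05 − 55·4.2 − 15·3.1 = 0 → T = 308/(6.1·0.422618) = 119.474 ≈ 119.5 kN.
ΣF_x = 0: O_x − T·cos25° = 0 → O_x = 119.474 × 0.906308 = 108.3 kN.
ΣF_y = 0: O_y + T·sin25° − 10 − 55 − 15 = 0 → O_y = 80 − 119.474 × 0.422618 = 29.51 kN.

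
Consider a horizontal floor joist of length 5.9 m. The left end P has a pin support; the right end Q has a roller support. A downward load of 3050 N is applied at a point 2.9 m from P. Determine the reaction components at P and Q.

P_x = 0, P_y = 1551 N, Q_y = 1499 N

ΣM about P: Q_y·5.9 − 3050·2.9 = 0 → Q_y = 8845/5.9 = 1499.15 ≈ 1499 N.
ΣF_y = 0: P_y + 1499.15 − 3050 = 0 → P_y = 1551 N.
ΣF_x = 0: no horizontal applied forces, so P_x = 0.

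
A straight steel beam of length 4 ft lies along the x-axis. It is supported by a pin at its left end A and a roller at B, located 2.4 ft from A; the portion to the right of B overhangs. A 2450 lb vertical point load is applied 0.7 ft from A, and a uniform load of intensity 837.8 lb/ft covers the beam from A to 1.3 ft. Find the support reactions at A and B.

A_x = 0, A_y = 2530 lb, B_y = 1010 lb

Resultant of the distributed load: 837.8 × 1.3 = 1089.14 lb at 0.65 ft from A.
ΣM about A: B_y·2.4 − 2450·0.7 − (837.8·1.3)·0.65 = 0 → B_y = 2422.941/2.4 = 1009.56 ≈ 1010 lb.
ΣF_y = 0: A_y + 1009.56 − 2450 − 837.8·1.3 = 0 → A_y = 2530 lb.
ΣF_x = 0: no horizontal applied forces, so A_x = 0.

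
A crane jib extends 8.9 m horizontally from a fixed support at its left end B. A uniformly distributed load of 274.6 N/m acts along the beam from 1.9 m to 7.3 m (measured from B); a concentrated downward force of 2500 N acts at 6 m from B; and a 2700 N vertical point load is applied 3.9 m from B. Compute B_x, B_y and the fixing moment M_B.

Resultant of the distributed load: 274.6 × 5.4 = 1482.84 N at 4.6 m from B.
ΣF_x = 0: B_x = 0.
ΣF_y = 0: B_y − 274.6·5.4 − 2500 − 2700 = 0 → B_y = 6683 N.
ΣM about B: M_B − (274.6·5.4)·4.6 − 2500·6 − 2700·3.9 = 0 → M_B = 32350 N·m.

B_x = 0, B_y = 6683 N, M_B = 32350 N·m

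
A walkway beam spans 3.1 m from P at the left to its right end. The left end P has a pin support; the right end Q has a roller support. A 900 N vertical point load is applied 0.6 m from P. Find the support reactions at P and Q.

Moments about P: Q_y·3.1 − 900·0.6 = 0 → Q_y = 540/3.1 = 174.194 ≈ 174.2 N.
ΣF_y = 0: P_y + 174.194 − 900 = 0 → P_y = 725.8 N.
ΣF_x = 0: no horizontal applied forces, so P_x = 0.

P_x = 0, P_y = 725.8 N, Q_y = 174.2 N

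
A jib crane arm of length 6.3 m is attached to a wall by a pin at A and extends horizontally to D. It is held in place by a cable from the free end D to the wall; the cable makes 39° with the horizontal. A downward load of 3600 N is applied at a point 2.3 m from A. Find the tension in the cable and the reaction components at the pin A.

T = 2088 N, A_x = 1623 N, A_y = 2286 N

ΣM about A: T·sin39°·6.3 − 3600·2.3 = 0 → T = 8280/(6.3·0.62932) = 2088.42 ≈ 2088 N.
ΣF_x = 0: A_x − T·cos39° = 0 → A_x = 2088.42 × 0.777146 = 1623 N.
ΣF_y = 0: A_y + T·sin39° − 3600 = 0 → A_y = 3600 − 2088.42 × 0.62932 = 2286 N.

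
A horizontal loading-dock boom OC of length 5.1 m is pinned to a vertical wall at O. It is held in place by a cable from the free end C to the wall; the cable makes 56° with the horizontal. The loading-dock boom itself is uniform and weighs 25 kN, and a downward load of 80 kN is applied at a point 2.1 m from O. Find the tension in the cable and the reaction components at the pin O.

ΣM about O: T·sin56°·5.1 − 25·2.55 − 80·2.1 = 0 → T = 231.75/(5.1·0.829038) = 54.8119 ≈ 54.81 kN.
ΣF_x = 0: O_x − T·cos56° = 0 → O_x = 54.8119 × 0.559193 = 30.65 kN.
ΣF_y = 0: O_y + T·sin56° − 25 − 80 = 0 → O_y = 105 − 54.8119 × 0.829038 = 59.56 kN.

T = 54.81 kN, O_x = 30.65 kN, O_y = 59.56 kN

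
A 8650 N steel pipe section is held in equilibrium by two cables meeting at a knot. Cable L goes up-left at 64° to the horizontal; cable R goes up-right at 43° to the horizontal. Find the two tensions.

ΣF_x = 0: −T_L·cos64° + T_R·cos43° = 0 → T_R = 0.599397·T_L.
ΣF_y = 0: T_L·sin64° + T_R·sin43° = 8650.
Substitute: T_L·(0.898794 + 0.599397·0.681998) = 8650 → T_L = 6615.27 ≈ 6615 N.
Then T_R = 0.599397 × 6615.27 = 3965 N.

T_L = 6615 N, T_R = 3965 N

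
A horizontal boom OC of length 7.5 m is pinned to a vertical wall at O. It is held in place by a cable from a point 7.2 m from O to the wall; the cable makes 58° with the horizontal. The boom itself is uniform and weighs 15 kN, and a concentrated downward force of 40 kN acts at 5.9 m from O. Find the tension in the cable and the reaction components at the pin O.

ΣM about O: T·sin58°·7.2 − 15·3.75 − 40·5.9 = 0 → T = 292.25/(7.2·0.848048) = 47.8632 ≈ 47.86 kN.
ΣF_x = 0: O_x − T·cos58° = 0 → O_x = 47.8632 × 0.529919 = 25.36 kN.
ΣF_y = 0: O_y + T·sin58° − 15 − 40 = 0 → O_y = 55 − 47.8632 × 0.848048 = 14.41 kN.

T = 47.86 kN, O_x = 25.36 kN, O_y = 14.41 kN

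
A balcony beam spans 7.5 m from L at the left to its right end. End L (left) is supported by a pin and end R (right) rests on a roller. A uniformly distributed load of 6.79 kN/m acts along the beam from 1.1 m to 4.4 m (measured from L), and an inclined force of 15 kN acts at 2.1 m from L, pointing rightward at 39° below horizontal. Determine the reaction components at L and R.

L_x = -11.66 kN, L_y = 20.99 kN, R_y = 10.86 kN

Resultant of the distributed load: 6.79 × 3.3 = 22.407 kN at 2.75 m from L.
Moments about L: R_y·7.5 − (6.79·3.3)·2.75 − 15·sin39°·2.1 = 0 → R_y = 81.4428/7.5 = 10.859 ≈ 10.86 kN.
ΣF_y = 0: L_y + 10.859 − 6.79·3.3 − 15·sin39° = 0 → L_y = 20.99 kN.
ΣF_x = 0: L_x + 15·cos39° = 0 → L_x = -11.66 kN.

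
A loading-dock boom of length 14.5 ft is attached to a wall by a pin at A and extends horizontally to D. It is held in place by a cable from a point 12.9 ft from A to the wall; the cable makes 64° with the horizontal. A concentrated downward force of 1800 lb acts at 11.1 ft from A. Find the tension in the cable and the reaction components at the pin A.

T = 1723 lb, A_x = 755.4 lb, A_y = 251.2 lb

ΣM about A: T·sin64°·12.9 − 1800·11.1 = 0 → T = 19980/(12.9·0.898794) = 1723.24 ≈ 1723 lb.
ΣF_x = 0: A_x − T·cos64° = 0 → A_x = 1723.24 × 0.438371 = 755.4 lb.
ΣF_y = 0: A_y + T·sin64° − 1800 = 0 → A_y = 1800 − 1723.24 × 0.898794 = 251.2 lb.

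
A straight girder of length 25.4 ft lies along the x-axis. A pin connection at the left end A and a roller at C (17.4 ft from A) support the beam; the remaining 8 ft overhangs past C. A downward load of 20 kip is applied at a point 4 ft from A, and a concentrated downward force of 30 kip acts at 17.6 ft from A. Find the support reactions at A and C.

A_x = 0, A_y = 15.06 kip, C_y = 34.94 kip

Taking moments about A: C_y·17.4 − 20·4 − 30·17.6 = 0 → C_y = 608/17.4 = 34.9425 ≈ 34.94 kip.
ΣF_y = 0: A_y + 34.9425 − 20 − 30 = 0 → A_y = 15.06 kip.
ΣF_x = 0: no horizontal applied forces, so A_x = 0.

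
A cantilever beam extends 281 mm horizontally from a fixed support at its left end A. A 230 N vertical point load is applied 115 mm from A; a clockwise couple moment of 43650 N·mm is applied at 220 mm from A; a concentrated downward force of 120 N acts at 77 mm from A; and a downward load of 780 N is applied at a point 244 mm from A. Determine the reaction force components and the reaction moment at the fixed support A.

A_x = 0, A_y = 1130 N, M_A = 269700 N·mm

ΣF_x = 0: A_x = 0.
ΣF_y = 0: A_y − 230 − 120 − 780 = 0 → A_y = 1130 N.
ΣM about A: M_A − 230·115 − 43650 − 120·77 − 780·244 = 0 → M_A = 269700 N·mm.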